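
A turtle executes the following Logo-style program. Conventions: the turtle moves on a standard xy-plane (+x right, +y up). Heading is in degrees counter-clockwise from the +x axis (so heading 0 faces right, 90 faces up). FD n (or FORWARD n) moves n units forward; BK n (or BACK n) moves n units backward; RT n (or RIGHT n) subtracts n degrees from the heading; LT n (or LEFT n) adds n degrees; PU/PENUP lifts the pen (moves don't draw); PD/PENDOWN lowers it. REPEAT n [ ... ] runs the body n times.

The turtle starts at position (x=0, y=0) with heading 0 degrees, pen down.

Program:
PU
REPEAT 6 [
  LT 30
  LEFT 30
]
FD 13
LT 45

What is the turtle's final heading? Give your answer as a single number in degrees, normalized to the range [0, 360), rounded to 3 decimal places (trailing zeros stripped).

Answer: 45

Derivation:
Executing turtle program step by step:
Start: pos=(0,0), heading=0, pen down
PU: pen up
REPEAT 6 [
  -- iteration 1/6 --
  LT 30: heading 0 -> 30
  LT 30: heading 30 -> 60
  -- iteration 2/6 --
  LT 30: heading 60 -> 90
  LT 30: heading 90 -> 120
  -- iteration 3/6 --
  LT 30: heading 120 -> 150
  LT 30: heading 150 -> 180
  -- iteration 4/6 --
  LT 30: heading 180 -> 210
  LT 30: heading 210 -> 240
  -- iteration 5/6 --
  LT 30: heading 240 -> 270
  LT 30: heading 270 -> 300
  -- iteration 6/6 --
  LT 30: heading 300 -> 330
  LT 30: heading 330 -> 0
]
FD 13: (0,0) -> (13,0) [heading=0, move]
LT 45: heading 0 -> 45
Final: pos=(13,0), heading=45, 0 segment(s) drawn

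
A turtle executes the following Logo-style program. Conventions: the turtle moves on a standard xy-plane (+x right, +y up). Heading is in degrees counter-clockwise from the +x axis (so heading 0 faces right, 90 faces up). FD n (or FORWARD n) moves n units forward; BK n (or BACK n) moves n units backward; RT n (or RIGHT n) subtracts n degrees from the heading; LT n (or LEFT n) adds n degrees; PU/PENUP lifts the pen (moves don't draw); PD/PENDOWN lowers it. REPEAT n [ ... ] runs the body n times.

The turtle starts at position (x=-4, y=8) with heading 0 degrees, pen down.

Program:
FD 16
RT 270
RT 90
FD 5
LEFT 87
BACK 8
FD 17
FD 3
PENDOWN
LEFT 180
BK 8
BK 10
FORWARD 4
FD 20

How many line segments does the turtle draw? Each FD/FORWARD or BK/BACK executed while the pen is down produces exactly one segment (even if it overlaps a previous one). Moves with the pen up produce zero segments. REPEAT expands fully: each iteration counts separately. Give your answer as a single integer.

Executing turtle program step by step:
Start: pos=(-4,8), heading=0, pen down
FD 16: (-4,8) -> (12,8) [heading=0, draw]
RT 270: heading 0 -> 90
RT 90: heading 90 -> 0
FD 5: (12,8) -> (17,8) [heading=0, draw]
LT 87: heading 0 -> 87
BK 8: (17,8) -> (16.581,0.011) [heading=87, draw]
FD 17: (16.581,0.011) -> (17.471,16.988) [heading=87, draw]
FD 3: (17.471,16.988) -> (17.628,19.984) [heading=87, draw]
PD: pen down
LT 180: heading 87 -> 267
BK 8: (17.628,19.984) -> (18.047,27.973) [heading=267, draw]
BK 10: (18.047,27.973) -> (18.57,37.959) [heading=267, draw]
FD 4: (18.57,37.959) -> (18.361,33.964) [heading=267, draw]
FD 20: (18.361,33.964) -> (17.314,13.992) [heading=267, draw]
Final: pos=(17.314,13.992), heading=267, 9 segment(s) drawn
Segments drawn: 9

Answer: 9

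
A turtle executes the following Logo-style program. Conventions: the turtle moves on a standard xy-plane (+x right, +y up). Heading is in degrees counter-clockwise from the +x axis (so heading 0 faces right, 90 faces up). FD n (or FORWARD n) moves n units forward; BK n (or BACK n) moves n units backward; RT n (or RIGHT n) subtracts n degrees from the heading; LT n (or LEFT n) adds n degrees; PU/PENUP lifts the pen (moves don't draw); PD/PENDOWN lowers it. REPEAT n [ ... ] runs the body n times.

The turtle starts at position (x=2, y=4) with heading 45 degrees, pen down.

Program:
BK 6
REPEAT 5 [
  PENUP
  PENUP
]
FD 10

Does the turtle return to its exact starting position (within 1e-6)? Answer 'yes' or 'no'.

Answer: no

Derivation:
Executing turtle program step by step:
Start: pos=(2,4), heading=45, pen down
BK 6: (2,4) -> (-2.243,-0.243) [heading=45, draw]
REPEAT 5 [
  -- iteration 1/5 --
  PU: pen up
  PU: pen up
  -- iteration 2/5 --
  PU: pen up
  PU: pen up
  -- iteration 3/5 --
  PU: pen up
  PU: pen up
  -- iteration 4/5 --
  PU: pen up
  PU: pen up
  -- iteration 5/5 --
  PU: pen up
  PU: pen up
]
FD 10: (-2.243,-0.243) -> (4.828,6.828) [heading=45, move]
Final: pos=(4.828,6.828), heading=45, 1 segment(s) drawn

Start position: (2, 4)
Final position: (4.828, 6.828)
Distance = 4; >= 1e-6 -> NOT closed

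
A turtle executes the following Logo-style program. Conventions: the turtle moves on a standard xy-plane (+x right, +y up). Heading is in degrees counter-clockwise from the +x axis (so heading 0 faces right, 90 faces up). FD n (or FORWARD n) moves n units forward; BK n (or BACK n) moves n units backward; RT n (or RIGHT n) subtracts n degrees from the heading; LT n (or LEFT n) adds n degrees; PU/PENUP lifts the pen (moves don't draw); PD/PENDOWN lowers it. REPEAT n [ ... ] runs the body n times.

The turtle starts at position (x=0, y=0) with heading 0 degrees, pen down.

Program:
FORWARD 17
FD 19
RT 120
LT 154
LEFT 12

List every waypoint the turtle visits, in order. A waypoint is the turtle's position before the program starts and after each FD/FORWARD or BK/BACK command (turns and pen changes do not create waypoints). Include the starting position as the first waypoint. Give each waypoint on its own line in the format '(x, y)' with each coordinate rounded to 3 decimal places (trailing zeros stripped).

Executing turtle program step by step:
Start: pos=(0,0), heading=0, pen down
FD 17: (0,0) -> (17,0) [heading=0, draw]
FD 19: (17,0) -> (36,0) [heading=0, draw]
RT 120: heading 0 -> 240
LT 154: heading 240 -> 34
LT 12: heading 34 -> 46
Final: pos=(36,0), heading=46, 2 segment(s) drawn
Waypoints (3 total):
(0, 0)
(17, 0)
(36, 0)

Answer: (0, 0)
(17, 0)
(36, 0)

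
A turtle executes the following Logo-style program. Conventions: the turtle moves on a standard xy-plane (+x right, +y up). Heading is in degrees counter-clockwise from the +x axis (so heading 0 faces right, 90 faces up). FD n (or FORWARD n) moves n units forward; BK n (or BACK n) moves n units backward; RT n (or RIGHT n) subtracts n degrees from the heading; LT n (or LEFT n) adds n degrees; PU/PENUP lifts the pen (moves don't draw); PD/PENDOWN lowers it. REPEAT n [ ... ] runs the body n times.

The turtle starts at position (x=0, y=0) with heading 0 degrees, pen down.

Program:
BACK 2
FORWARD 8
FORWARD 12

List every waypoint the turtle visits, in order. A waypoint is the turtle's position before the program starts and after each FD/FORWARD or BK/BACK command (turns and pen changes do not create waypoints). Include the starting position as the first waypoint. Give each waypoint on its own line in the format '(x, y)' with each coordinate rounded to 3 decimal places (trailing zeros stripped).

Answer: (0, 0)
(-2, 0)
(6, 0)
(18, 0)

Derivation:
Executing turtle program step by step:
Start: pos=(0,0), heading=0, pen down
BK 2: (0,0) -> (-2,0) [heading=0, draw]
FD 8: (-2,0) -> (6,0) [heading=0, draw]
FD 12: (6,0) -> (18,0) [heading=0, draw]
Final: pos=(18,0), heading=0, 3 segment(s) drawn
Waypoints (4 total):
(0, 0)
(-2, 0)
(6, 0)
(18, 0)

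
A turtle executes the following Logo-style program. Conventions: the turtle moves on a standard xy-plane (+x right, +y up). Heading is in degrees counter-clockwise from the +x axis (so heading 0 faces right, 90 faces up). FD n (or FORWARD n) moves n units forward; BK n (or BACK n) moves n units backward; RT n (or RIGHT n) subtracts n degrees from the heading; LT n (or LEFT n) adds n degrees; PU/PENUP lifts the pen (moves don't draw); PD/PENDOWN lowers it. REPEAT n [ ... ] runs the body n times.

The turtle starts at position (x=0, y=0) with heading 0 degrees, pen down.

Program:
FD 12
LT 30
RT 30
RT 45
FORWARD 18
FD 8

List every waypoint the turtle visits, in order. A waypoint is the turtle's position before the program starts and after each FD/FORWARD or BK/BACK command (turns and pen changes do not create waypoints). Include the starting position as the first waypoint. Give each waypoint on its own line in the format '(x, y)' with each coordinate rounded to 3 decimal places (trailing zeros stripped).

Answer: (0, 0)
(12, 0)
(24.728, -12.728)
(30.385, -18.385)

Derivation:
Executing turtle program step by step:
Start: pos=(0,0), heading=0, pen down
FD 12: (0,0) -> (12,0) [heading=0, draw]
LT 30: heading 0 -> 30
RT 30: heading 30 -> 0
RT 45: heading 0 -> 315
FD 18: (12,0) -> (24.728,-12.728) [heading=315, draw]
FD 8: (24.728,-12.728) -> (30.385,-18.385) [heading=315, draw]
Final: pos=(30.385,-18.385), heading=315, 3 segment(s) drawn
Waypoints (4 total):
(0, 0)
(12, 0)
(24.728, -12.728)
(30.385, -18.385)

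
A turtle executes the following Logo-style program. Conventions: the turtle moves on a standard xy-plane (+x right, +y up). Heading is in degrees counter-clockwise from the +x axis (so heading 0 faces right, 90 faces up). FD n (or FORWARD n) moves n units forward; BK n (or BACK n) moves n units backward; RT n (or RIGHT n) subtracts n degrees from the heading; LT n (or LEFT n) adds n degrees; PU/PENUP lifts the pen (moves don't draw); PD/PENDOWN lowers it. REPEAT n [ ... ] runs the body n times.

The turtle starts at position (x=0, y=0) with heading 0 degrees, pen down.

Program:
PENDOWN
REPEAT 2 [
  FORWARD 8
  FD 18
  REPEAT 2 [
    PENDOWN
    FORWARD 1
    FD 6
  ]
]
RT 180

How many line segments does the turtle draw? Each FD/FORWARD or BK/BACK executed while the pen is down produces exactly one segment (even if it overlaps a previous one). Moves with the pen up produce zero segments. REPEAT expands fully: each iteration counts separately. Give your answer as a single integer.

Executing turtle program step by step:
Start: pos=(0,0), heading=0, pen down
PD: pen down
REPEAT 2 [
  -- iteration 1/2 --
  FD 8: (0,0) -> (8,0) [heading=0, draw]
  FD 18: (8,0) -> (26,0) [heading=0, draw]
  REPEAT 2 [
    -- iteration 1/2 --
    PD: pen down
    FD 1: (26,0) -> (27,0) [heading=0, draw]
    FD 6: (27,0) -> (33,0) [heading=0, draw]
    -- iteration 2/2 --
    PD: pen down
    FD 1: (33,0) -> (34,0) [heading=0, draw]
    FD 6: (34,0) -> (40,0) [heading=0, draw]
  ]
  -- iteration 2/2 --
  FD 8: (40,0) -> (48,0) [heading=0, draw]
  FD 18: (48,0) -> (66,0) [heading=0, draw]
  REPEAT 2 [
    -- iteration 1/2 --
    PD: pen down
    FD 1: (66,0) -> (67,0) [heading=0, draw]
    FD 6: (67,0) -> (73,0) [heading=0, draw]
    -- iteration 2/2 --
    PD: pen down
    FD 1: (73,0) -> (74,0) [heading=0, draw]
    FD 6: (74,0) -> (80,0) [heading=0, draw]
  ]
]
RT 180: heading 0 -> 180
Final: pos=(80,0), heading=180, 12 segment(s) drawn
Segments drawn: 12

Answer: 12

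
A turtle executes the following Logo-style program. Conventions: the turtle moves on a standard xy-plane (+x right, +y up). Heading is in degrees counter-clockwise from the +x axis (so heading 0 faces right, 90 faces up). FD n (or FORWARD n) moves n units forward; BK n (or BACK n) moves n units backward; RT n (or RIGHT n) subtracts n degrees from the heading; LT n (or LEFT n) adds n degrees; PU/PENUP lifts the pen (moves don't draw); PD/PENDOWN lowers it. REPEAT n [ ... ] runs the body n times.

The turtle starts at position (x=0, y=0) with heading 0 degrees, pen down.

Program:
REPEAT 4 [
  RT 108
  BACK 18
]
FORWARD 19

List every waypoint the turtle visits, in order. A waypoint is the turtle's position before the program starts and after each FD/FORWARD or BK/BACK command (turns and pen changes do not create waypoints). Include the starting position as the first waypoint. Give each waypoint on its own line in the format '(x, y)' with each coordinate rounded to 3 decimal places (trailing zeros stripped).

Answer: (0, 0)
(5.562, 17.119)
(20.125, 6.539)
(5.562, -4.041)
(0, 13.078)
(5.871, -4.992)

Derivation:
Executing turtle program step by step:
Start: pos=(0,0), heading=0, pen down
REPEAT 4 [
  -- iteration 1/4 --
  RT 108: heading 0 -> 252
  BK 18: (0,0) -> (5.562,17.119) [heading=252, draw]
  -- iteration 2/4 --
  RT 108: heading 252 -> 144
  BK 18: (5.562,17.119) -> (20.125,6.539) [heading=144, draw]
  -- iteration 3/4 --
  RT 108: heading 144 -> 36
  BK 18: (20.125,6.539) -> (5.562,-4.041) [heading=36, draw]
  -- iteration 4/4 --
  RT 108: heading 36 -> 288
  BK 18: (5.562,-4.041) -> (0,13.078) [heading=288, draw]
]
FD 19: (0,13.078) -> (5.871,-4.992) [heading=288, draw]
Final: pos=(5.871,-4.992), heading=288, 5 segment(s) drawn
Waypoints (6 total):
(0, 0)
(5.562, 17.119)
(20.125, 6.539)
(5.562, -4.041)
(0, 13.078)
(5.871, -4.992)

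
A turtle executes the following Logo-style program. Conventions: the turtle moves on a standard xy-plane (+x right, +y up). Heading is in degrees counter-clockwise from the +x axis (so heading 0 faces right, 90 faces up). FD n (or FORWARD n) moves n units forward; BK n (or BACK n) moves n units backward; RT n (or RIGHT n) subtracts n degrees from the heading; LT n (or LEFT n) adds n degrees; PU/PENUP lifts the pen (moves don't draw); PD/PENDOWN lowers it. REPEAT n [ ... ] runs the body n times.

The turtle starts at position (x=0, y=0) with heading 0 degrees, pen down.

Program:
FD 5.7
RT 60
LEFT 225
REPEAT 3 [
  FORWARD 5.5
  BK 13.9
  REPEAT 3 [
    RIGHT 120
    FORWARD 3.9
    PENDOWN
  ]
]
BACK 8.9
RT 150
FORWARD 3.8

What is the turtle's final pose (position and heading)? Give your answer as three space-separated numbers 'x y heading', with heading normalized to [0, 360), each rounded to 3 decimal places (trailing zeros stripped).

Answer: 42.309 -7.842 15

Derivation:
Executing turtle program step by step:
Start: pos=(0,0), heading=0, pen down
FD 5.7: (0,0) -> (5.7,0) [heading=0, draw]
RT 60: heading 0 -> 300
LT 225: heading 300 -> 165
REPEAT 3 [
  -- iteration 1/3 --
  FD 5.5: (5.7,0) -> (0.387,1.424) [heading=165, draw]
  BK 13.9: (0.387,1.424) -> (13.814,-2.174) [heading=165, draw]
  REPEAT 3 [
    -- iteration 1/3 --
    RT 120: heading 165 -> 45
    FD 3.9: (13.814,-2.174) -> (16.571,0.584) [heading=45, draw]
    PD: pen down
    -- iteration 2/3 --
    RT 120: heading 45 -> 285
    FD 3.9: (16.571,0.584) -> (17.581,-3.183) [heading=285, draw]
    PD: pen down
    -- iteration 3/3 --
    RT 120: heading 285 -> 165
    FD 3.9: (17.581,-3.183) -> (13.814,-2.174) [heading=165, draw]
    PD: pen down
  ]
  -- iteration 2/3 --
  FD 5.5: (13.814,-2.174) -> (8.501,-0.751) [heading=165, draw]
  BK 13.9: (8.501,-0.751) -> (21.928,-4.348) [heading=165, draw]
  REPEAT 3 [
    -- iteration 1/3 --
    RT 120: heading 165 -> 45
    FD 3.9: (21.928,-4.348) -> (24.685,-1.59) [heading=45, draw]
    PD: pen down
    -- iteration 2/3 --
    RT 120: heading 45 -> 285
    FD 3.9: (24.685,-1.59) -> (25.695,-5.358) [heading=285, draw]
    PD: pen down
    -- iteration 3/3 --
    RT 120: heading 285 -> 165
    FD 3.9: (25.695,-5.358) -> (21.928,-4.348) [heading=165, draw]
    PD: pen down
  ]
  -- iteration 3/3 --
  FD 5.5: (21.928,-4.348) -> (16.615,-2.925) [heading=165, draw]
  BK 13.9: (16.615,-2.925) -> (30.041,-6.522) [heading=165, draw]
  REPEAT 3 [
    -- iteration 1/3 --
    RT 120: heading 165 -> 45
    FD 3.9: (30.041,-6.522) -> (32.799,-3.765) [heading=45, draw]
    PD: pen down
    -- iteration 2/3 --
    RT 120: heading 45 -> 285
    FD 3.9: (32.799,-3.765) -> (33.808,-7.532) [heading=285, draw]
    PD: pen down
    -- iteration 3/3 --
    RT 120: heading 285 -> 165
    FD 3.9: (33.808,-7.532) -> (30.041,-6.522) [heading=165, draw]
    PD: pen down
  ]
]
BK 8.9: (30.041,-6.522) -> (38.638,-8.826) [heading=165, draw]
RT 150: heading 165 -> 15
FD 3.8: (38.638,-8.826) -> (42.309,-7.842) [heading=15, draw]
Final: pos=(42.309,-7.842), heading=15, 18 segment(s) drawn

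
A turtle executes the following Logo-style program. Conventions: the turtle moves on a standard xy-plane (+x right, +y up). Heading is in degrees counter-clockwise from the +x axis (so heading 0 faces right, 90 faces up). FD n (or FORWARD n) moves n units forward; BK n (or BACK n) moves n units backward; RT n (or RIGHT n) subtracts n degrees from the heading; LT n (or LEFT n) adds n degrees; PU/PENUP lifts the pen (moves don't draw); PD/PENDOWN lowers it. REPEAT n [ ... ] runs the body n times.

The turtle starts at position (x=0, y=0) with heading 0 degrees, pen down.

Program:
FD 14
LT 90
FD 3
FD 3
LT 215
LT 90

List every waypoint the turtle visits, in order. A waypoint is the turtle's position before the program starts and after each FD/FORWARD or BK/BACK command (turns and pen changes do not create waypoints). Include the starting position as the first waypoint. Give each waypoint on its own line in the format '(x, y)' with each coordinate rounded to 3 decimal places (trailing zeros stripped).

Answer: (0, 0)
(14, 0)
(14, 3)
(14, 6)

Derivation:
Executing turtle program step by step:
Start: pos=(0,0), heading=0, pen down
FD 14: (0,0) -> (14,0) [heading=0, draw]
LT 90: heading 0 -> 90
FD 3: (14,0) -> (14,3) [heading=90, draw]
FD 3: (14,3) -> (14,6) [heading=90, draw]
LT 215: heading 90 -> 305
LT 90: heading 305 -> 35
Final: pos=(14,6), heading=35, 3 segment(s) drawn
Waypoints (4 total):
(0, 0)
(14, 0)
(14, 3)
(14, 6)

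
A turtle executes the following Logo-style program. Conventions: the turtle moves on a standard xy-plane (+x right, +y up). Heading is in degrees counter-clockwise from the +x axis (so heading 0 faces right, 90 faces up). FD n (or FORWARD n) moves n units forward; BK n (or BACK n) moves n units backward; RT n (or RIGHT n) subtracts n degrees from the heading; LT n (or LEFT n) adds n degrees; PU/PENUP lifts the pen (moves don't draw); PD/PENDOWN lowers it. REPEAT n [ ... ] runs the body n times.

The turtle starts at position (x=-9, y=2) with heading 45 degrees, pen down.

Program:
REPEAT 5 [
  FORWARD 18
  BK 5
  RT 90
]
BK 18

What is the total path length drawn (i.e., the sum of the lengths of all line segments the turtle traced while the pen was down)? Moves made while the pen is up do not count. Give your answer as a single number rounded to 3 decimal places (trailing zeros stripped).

Answer: 133

Derivation:
Executing turtle program step by step:
Start: pos=(-9,2), heading=45, pen down
REPEAT 5 [
  -- iteration 1/5 --
  FD 18: (-9,2) -> (3.728,14.728) [heading=45, draw]
  BK 5: (3.728,14.728) -> (0.192,11.192) [heading=45, draw]
  RT 90: heading 45 -> 315
  -- iteration 2/5 --
  FD 18: (0.192,11.192) -> (12.92,-1.536) [heading=315, draw]
  BK 5: (12.92,-1.536) -> (9.385,2) [heading=315, draw]
  RT 90: heading 315 -> 225
  -- iteration 3/5 --
  FD 18: (9.385,2) -> (-3.343,-10.728) [heading=225, draw]
  BK 5: (-3.343,-10.728) -> (0.192,-7.192) [heading=225, draw]
  RT 90: heading 225 -> 135
  -- iteration 4/5 --
  FD 18: (0.192,-7.192) -> (-12.536,5.536) [heading=135, draw]
  BK 5: (-12.536,5.536) -> (-9,2) [heading=135, draw]
  RT 90: heading 135 -> 45
  -- iteration 5/5 --
  FD 18: (-9,2) -> (3.728,14.728) [heading=45, draw]
  BK 5: (3.728,14.728) -> (0.192,11.192) [heading=45, draw]
  RT 90: heading 45 -> 315
]
BK 18: (0.192,11.192) -> (-12.536,23.92) [heading=315, draw]
Final: pos=(-12.536,23.92), heading=315, 11 segment(s) drawn

Segment lengths:
  seg 1: (-9,2) -> (3.728,14.728), length = 18
  seg 2: (3.728,14.728) -> (0.192,11.192), length = 5
  seg 3: (0.192,11.192) -> (12.92,-1.536), length = 18
  seg 4: (12.92,-1.536) -> (9.385,2), length = 5
  seg 5: (9.385,2) -> (-3.343,-10.728), length = 18
  seg 6: (-3.343,-10.728) -> (0.192,-7.192), length = 5
  seg 7: (0.192,-7.192) -> (-12.536,5.536), length = 18
  seg 8: (-12.536,5.536) -> (-9,2), length = 5
  seg 9: (-9,2) -> (3.728,14.728), length = 18
  seg 10: (3.728,14.728) -> (0.192,11.192), length = 5
  seg 11: (0.192,11.192) -> (-12.536,23.92), length = 18
Total = 133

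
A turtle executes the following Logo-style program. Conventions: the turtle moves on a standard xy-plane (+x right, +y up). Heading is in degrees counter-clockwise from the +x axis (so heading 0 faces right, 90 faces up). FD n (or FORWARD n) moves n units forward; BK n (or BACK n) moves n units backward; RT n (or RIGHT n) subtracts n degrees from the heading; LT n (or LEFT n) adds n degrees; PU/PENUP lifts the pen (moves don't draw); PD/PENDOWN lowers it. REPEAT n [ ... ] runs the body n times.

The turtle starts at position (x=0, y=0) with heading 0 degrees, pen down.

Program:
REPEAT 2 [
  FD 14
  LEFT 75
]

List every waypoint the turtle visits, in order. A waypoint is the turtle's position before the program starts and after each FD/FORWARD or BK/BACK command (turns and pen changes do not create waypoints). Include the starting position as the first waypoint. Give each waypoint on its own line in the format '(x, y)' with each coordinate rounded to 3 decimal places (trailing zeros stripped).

Answer: (0, 0)
(14, 0)
(17.623, 13.523)

Derivation:
Executing turtle program step by step:
Start: pos=(0,0), heading=0, pen down
REPEAT 2 [
  -- iteration 1/2 --
  FD 14: (0,0) -> (14,0) [heading=0, draw]
  LT 75: heading 0 -> 75
  -- iteration 2/2 --
  FD 14: (14,0) -> (17.623,13.523) [heading=75, draw]
  LT 75: heading 75 -> 150
]
Final: pos=(17.623,13.523), heading=150, 2 segment(s) drawn
Waypoints (3 total):
(0, 0)
(14, 0)
(17.623, 13.523)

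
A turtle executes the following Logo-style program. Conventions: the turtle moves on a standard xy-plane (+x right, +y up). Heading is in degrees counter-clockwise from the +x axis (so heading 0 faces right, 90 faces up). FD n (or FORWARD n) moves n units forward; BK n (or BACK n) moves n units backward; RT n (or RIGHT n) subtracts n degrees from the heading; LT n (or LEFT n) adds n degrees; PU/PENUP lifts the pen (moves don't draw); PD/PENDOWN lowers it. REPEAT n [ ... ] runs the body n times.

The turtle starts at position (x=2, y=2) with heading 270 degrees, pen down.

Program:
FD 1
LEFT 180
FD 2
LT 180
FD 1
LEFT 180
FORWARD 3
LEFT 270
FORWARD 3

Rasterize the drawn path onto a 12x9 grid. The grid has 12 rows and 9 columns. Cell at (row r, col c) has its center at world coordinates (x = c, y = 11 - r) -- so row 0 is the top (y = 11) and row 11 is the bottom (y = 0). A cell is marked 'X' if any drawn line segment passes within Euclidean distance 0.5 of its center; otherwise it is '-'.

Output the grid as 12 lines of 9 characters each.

Segment 0: (2,2) -> (2,1)
Segment 1: (2,1) -> (2,3)
Segment 2: (2,3) -> (2,2)
Segment 3: (2,2) -> (2,5)
Segment 4: (2,5) -> (5,5)

Answer: ---------
---------
---------
---------
---------
---------
--XXXX---
--X------
--X------
--X------
--X------
---------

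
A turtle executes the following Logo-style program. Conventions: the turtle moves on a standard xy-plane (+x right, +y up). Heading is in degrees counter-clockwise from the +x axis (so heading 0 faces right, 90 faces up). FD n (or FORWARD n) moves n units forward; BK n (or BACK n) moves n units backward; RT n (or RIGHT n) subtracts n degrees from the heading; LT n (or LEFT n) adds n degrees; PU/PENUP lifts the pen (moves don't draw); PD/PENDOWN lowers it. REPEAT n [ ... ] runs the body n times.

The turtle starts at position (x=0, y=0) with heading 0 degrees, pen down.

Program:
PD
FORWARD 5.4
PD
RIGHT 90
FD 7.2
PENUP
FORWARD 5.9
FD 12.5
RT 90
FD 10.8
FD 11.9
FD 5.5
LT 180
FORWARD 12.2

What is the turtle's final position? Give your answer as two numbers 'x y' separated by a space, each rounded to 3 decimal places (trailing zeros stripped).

Answer: -10.6 -25.6

Derivation:
Executing turtle program step by step:
Start: pos=(0,0), heading=0, pen down
PD: pen down
FD 5.4: (0,0) -> (5.4,0) [heading=0, draw]
PD: pen down
RT 90: heading 0 -> 270
FD 7.2: (5.4,0) -> (5.4,-7.2) [heading=270, draw]
PU: pen up
FD 5.9: (5.4,-7.2) -> (5.4,-13.1) [heading=270, move]
FD 12.5: (5.4,-13.1) -> (5.4,-25.6) [heading=270, move]
RT 90: heading 270 -> 180
FD 10.8: (5.4,-25.6) -> (-5.4,-25.6) [heading=180, move]
FD 11.9: (-5.4,-25.6) -> (-17.3,-25.6) [heading=180, move]
FD 5.5: (-17.3,-25.6) -> (-22.8,-25.6) [heading=180, move]
LT 180: heading 180 -> 0
FD 12.2: (-22.8,-25.6) -> (-10.6,-25.6) [heading=0, move]
Final: pos=(-10.6,-25.6), heading=0, 2 segment(s) drawn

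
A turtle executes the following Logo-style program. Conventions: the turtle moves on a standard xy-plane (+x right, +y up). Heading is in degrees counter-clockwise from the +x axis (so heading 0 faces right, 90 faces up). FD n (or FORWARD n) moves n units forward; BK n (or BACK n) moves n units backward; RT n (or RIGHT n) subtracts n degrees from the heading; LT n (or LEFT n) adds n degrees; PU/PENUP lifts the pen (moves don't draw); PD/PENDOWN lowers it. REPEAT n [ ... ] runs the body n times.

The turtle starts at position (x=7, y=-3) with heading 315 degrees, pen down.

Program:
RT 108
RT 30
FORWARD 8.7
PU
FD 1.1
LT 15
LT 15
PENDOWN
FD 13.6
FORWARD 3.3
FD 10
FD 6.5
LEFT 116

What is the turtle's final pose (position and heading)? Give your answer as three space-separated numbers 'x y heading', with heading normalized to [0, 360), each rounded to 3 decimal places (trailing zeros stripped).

Answer: -32.546 -17.65 323

Derivation:
Executing turtle program step by step:
Start: pos=(7,-3), heading=315, pen down
RT 108: heading 315 -> 207
RT 30: heading 207 -> 177
FD 8.7: (7,-3) -> (-1.688,-2.545) [heading=177, draw]
PU: pen up
FD 1.1: (-1.688,-2.545) -> (-2.787,-2.487) [heading=177, move]
LT 15: heading 177 -> 192
LT 15: heading 192 -> 207
PD: pen down
FD 13.6: (-2.787,-2.487) -> (-14.904,-8.661) [heading=207, draw]
FD 3.3: (-14.904,-8.661) -> (-17.845,-10.16) [heading=207, draw]
FD 10: (-17.845,-10.16) -> (-26.755,-14.699) [heading=207, draw]
FD 6.5: (-26.755,-14.699) -> (-32.546,-17.65) [heading=207, draw]
LT 116: heading 207 -> 323
Final: pos=(-32.546,-17.65), heading=323, 5 segment(s) drawn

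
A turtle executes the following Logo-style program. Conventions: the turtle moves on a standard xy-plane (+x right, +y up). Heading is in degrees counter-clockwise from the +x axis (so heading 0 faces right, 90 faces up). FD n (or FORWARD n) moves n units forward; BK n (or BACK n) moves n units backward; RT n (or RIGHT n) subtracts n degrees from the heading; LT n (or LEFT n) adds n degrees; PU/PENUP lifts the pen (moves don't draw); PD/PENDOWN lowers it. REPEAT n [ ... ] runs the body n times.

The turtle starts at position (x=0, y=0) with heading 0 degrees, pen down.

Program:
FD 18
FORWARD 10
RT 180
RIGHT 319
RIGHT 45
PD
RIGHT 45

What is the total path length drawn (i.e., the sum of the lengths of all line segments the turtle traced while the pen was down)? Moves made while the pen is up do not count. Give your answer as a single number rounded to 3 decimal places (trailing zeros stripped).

Answer: 28

Derivation:
Executing turtle program step by step:
Start: pos=(0,0), heading=0, pen down
FD 18: (0,0) -> (18,0) [heading=0, draw]
FD 10: (18,0) -> (28,0) [heading=0, draw]
RT 180: heading 0 -> 180
RT 319: heading 180 -> 221
RT 45: heading 221 -> 176
PD: pen down
RT 45: heading 176 -> 131
Final: pos=(28,0), heading=131, 2 segment(s) drawn

Segment lengths:
  seg 1: (0,0) -> (18,0), length = 18
  seg 2: (18,0) -> (28,0), length = 10
Total = 28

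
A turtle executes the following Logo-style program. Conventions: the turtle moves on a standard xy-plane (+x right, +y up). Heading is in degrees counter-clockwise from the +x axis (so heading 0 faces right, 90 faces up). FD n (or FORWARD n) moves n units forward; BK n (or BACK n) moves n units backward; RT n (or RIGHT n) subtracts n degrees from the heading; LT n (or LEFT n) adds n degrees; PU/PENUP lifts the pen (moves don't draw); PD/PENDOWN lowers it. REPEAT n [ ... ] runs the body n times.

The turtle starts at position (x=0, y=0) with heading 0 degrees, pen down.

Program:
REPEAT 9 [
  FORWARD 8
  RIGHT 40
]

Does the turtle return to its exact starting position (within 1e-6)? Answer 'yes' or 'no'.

Executing turtle program step by step:
Start: pos=(0,0), heading=0, pen down
REPEAT 9 [
  -- iteration 1/9 --
  FD 8: (0,0) -> (8,0) [heading=0, draw]
  RT 40: heading 0 -> 320
  -- iteration 2/9 --
  FD 8: (8,0) -> (14.128,-5.142) [heading=320, draw]
  RT 40: heading 320 -> 280
  -- iteration 3/9 --
  FD 8: (14.128,-5.142) -> (15.518,-13.021) [heading=280, draw]
  RT 40: heading 280 -> 240
  -- iteration 4/9 --
  FD 8: (15.518,-13.021) -> (11.518,-19.949) [heading=240, draw]
  RT 40: heading 240 -> 200
  -- iteration 5/9 --
  FD 8: (11.518,-19.949) -> (4,-22.685) [heading=200, draw]
  RT 40: heading 200 -> 160
  -- iteration 6/9 --
  FD 8: (4,-22.685) -> (-3.518,-19.949) [heading=160, draw]
  RT 40: heading 160 -> 120
  -- iteration 7/9 --
  FD 8: (-3.518,-19.949) -> (-7.518,-13.021) [heading=120, draw]
  RT 40: heading 120 -> 80
  -- iteration 8/9 --
  FD 8: (-7.518,-13.021) -> (-6.128,-5.142) [heading=80, draw]
  RT 40: heading 80 -> 40
  -- iteration 9/9 --
  FD 8: (-6.128,-5.142) -> (0,0) [heading=40, draw]
  RT 40: heading 40 -> 0
]
Final: pos=(0,0), heading=0, 9 segment(s) drawn

Start position: (0, 0)
Final position: (0, 0)
Distance = 0; < 1e-6 -> CLOSED

Answer: yes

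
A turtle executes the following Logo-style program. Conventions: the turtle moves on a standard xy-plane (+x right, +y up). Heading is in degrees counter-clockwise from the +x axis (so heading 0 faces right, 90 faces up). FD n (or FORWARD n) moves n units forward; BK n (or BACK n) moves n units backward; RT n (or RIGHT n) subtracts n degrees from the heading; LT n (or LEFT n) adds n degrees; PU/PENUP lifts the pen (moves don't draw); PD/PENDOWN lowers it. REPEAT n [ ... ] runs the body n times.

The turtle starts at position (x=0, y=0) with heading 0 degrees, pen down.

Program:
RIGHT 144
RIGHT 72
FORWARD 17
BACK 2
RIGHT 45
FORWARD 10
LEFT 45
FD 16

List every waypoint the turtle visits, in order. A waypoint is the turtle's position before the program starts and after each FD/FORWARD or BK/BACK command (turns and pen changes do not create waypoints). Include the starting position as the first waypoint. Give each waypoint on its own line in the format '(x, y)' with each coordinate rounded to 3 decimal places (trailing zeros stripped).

Executing turtle program step by step:
Start: pos=(0,0), heading=0, pen down
RT 144: heading 0 -> 216
RT 72: heading 216 -> 144
FD 17: (0,0) -> (-13.753,9.992) [heading=144, draw]
BK 2: (-13.753,9.992) -> (-12.135,8.817) [heading=144, draw]
RT 45: heading 144 -> 99
FD 10: (-12.135,8.817) -> (-13.7,18.694) [heading=99, draw]
LT 45: heading 99 -> 144
FD 16: (-13.7,18.694) -> (-26.644,28.098) [heading=144, draw]
Final: pos=(-26.644,28.098), heading=144, 4 segment(s) drawn
Waypoints (5 total):
(0, 0)
(-13.753, 9.992)
(-12.135, 8.817)
(-13.7, 18.694)
(-26.644, 28.098)

Answer: (0, 0)
(-13.753, 9.992)
(-12.135, 8.817)
(-13.7, 18.694)
(-26.644, 28.098)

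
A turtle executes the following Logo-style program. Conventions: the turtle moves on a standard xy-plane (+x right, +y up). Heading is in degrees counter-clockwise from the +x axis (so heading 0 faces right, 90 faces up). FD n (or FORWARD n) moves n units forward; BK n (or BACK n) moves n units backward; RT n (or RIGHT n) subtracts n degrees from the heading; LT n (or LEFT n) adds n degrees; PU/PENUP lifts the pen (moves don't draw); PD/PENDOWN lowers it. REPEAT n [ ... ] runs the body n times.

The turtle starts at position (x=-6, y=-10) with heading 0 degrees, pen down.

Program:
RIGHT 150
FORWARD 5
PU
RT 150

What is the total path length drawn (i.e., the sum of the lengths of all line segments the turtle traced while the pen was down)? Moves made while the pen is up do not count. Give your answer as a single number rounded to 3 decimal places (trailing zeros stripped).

Executing turtle program step by step:
Start: pos=(-6,-10), heading=0, pen down
RT 150: heading 0 -> 210
FD 5: (-6,-10) -> (-10.33,-12.5) [heading=210, draw]
PU: pen up
RT 150: heading 210 -> 60
Final: pos=(-10.33,-12.5), heading=60, 1 segment(s) drawn

Segment lengths:
  seg 1: (-6,-10) -> (-10.33,-12.5), length = 5
Total = 5

Answer: 5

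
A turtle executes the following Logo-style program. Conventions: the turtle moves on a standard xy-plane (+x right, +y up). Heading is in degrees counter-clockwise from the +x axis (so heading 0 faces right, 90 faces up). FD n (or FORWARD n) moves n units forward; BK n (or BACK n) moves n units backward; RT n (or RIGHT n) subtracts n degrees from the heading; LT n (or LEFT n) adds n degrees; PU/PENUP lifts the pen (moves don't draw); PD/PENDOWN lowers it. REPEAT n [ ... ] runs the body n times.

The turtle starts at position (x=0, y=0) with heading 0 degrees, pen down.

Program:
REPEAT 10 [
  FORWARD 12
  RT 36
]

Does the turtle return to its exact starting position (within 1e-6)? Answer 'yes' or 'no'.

Executing turtle program step by step:
Start: pos=(0,0), heading=0, pen down
REPEAT 10 [
  -- iteration 1/10 --
  FD 12: (0,0) -> (12,0) [heading=0, draw]
  RT 36: heading 0 -> 324
  -- iteration 2/10 --
  FD 12: (12,0) -> (21.708,-7.053) [heading=324, draw]
  RT 36: heading 324 -> 288
  -- iteration 3/10 --
  FD 12: (21.708,-7.053) -> (25.416,-18.466) [heading=288, draw]
  RT 36: heading 288 -> 252
  -- iteration 4/10 --
  FD 12: (25.416,-18.466) -> (21.708,-29.879) [heading=252, draw]
  RT 36: heading 252 -> 216
  -- iteration 5/10 --
  FD 12: (21.708,-29.879) -> (12,-36.932) [heading=216, draw]
  RT 36: heading 216 -> 180
  -- iteration 6/10 --
  FD 12: (12,-36.932) -> (0,-36.932) [heading=180, draw]
  RT 36: heading 180 -> 144
  -- iteration 7/10 --
  FD 12: (0,-36.932) -> (-9.708,-29.879) [heading=144, draw]
  RT 36: heading 144 -> 108
  -- iteration 8/10 --
  FD 12: (-9.708,-29.879) -> (-13.416,-18.466) [heading=108, draw]
  RT 36: heading 108 -> 72
  -- iteration 9/10 --
  FD 12: (-13.416,-18.466) -> (-9.708,-7.053) [heading=72, draw]
  RT 36: heading 72 -> 36
  -- iteration 10/10 --
  FD 12: (-9.708,-7.053) -> (0,0) [heading=36, draw]
  RT 36: heading 36 -> 0
]
Final: pos=(0,0), heading=0, 10 segment(s) drawn

Start position: (0, 0)
Final position: (0, 0)
Distance = 0; < 1e-6 -> CLOSED

Answer: yes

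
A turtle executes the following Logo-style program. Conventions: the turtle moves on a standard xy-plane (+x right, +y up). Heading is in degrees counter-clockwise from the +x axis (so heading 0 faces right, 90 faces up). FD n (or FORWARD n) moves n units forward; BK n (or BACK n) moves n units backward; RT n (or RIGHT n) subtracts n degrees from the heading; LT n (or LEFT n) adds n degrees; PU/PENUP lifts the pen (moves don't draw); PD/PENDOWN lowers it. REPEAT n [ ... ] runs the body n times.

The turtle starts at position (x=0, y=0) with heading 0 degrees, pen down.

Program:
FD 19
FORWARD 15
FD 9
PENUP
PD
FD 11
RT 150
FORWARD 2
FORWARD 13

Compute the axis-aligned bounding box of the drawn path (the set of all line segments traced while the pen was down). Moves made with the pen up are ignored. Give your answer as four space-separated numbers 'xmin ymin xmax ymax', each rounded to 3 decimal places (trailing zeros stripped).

Answer: 0 -7.5 54 0

Derivation:
Executing turtle program step by step:
Start: pos=(0,0), heading=0, pen down
FD 19: (0,0) -> (19,0) [heading=0, draw]
FD 15: (19,0) -> (34,0) [heading=0, draw]
FD 9: (34,0) -> (43,0) [heading=0, draw]
PU: pen up
PD: pen down
FD 11: (43,0) -> (54,0) [heading=0, draw]
RT 150: heading 0 -> 210
FD 2: (54,0) -> (52.268,-1) [heading=210, draw]
FD 13: (52.268,-1) -> (41.01,-7.5) [heading=210, draw]
Final: pos=(41.01,-7.5), heading=210, 6 segment(s) drawn

Segment endpoints: x in {0, 19, 34, 41.01, 43, 52.268, 54}, y in {-7.5, -1, 0}
xmin=0, ymin=-7.5, xmax=54, ymax=0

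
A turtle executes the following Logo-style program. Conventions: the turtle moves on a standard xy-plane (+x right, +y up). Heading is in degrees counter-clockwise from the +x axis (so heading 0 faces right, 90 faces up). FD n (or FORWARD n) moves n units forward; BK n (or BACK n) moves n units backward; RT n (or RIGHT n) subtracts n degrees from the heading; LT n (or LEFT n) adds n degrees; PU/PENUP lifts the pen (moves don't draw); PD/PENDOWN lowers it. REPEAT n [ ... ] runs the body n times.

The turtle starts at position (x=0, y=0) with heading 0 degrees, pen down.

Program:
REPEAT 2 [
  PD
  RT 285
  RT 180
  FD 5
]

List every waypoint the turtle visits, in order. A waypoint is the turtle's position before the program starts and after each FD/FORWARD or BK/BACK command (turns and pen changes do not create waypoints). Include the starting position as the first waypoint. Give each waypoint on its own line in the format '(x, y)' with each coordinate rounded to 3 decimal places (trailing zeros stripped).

Executing turtle program step by step:
Start: pos=(0,0), heading=0, pen down
REPEAT 2 [
  -- iteration 1/2 --
  PD: pen down
  RT 285: heading 0 -> 75
  RT 180: heading 75 -> 255
  FD 5: (0,0) -> (-1.294,-4.83) [heading=255, draw]
  -- iteration 2/2 --
  PD: pen down
  RT 285: heading 255 -> 330
  RT 180: heading 330 -> 150
  FD 5: (-1.294,-4.83) -> (-5.624,-2.33) [heading=150, draw]
]
Final: pos=(-5.624,-2.33), heading=150, 2 segment(s) drawn
Waypoints (3 total):
(0, 0)
(-1.294, -4.83)
(-5.624, -2.33)

Answer: (0, 0)
(-1.294, -4.83)
(-5.624, -2.33)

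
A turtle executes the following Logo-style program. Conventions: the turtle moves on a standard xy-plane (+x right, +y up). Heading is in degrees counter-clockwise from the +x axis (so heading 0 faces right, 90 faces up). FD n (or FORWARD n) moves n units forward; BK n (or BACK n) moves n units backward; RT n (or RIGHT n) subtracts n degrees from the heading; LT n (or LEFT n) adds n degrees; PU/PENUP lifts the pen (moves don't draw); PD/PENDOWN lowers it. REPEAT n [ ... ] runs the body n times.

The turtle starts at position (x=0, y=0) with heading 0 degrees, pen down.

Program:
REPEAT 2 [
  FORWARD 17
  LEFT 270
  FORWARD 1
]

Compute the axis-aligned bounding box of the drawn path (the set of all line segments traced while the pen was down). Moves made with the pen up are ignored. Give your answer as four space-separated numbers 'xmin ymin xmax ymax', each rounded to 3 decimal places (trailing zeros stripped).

Executing turtle program step by step:
Start: pos=(0,0), heading=0, pen down
REPEAT 2 [
  -- iteration 1/2 --
  FD 17: (0,0) -> (17,0) [heading=0, draw]
  LT 270: heading 0 -> 270
  FD 1: (17,0) -> (17,-1) [heading=270, draw]
  -- iteration 2/2 --
  FD 17: (17,-1) -> (17,-18) [heading=270, draw]
  LT 270: heading 270 -> 180
  FD 1: (17,-18) -> (16,-18) [heading=180, draw]
]
Final: pos=(16,-18), heading=180, 4 segment(s) drawn

Segment endpoints: x in {0, 16, 17, 17}, y in {-18, -1, 0}
xmin=0, ymin=-18, xmax=17, ymax=0

Answer: 0 -18 17 0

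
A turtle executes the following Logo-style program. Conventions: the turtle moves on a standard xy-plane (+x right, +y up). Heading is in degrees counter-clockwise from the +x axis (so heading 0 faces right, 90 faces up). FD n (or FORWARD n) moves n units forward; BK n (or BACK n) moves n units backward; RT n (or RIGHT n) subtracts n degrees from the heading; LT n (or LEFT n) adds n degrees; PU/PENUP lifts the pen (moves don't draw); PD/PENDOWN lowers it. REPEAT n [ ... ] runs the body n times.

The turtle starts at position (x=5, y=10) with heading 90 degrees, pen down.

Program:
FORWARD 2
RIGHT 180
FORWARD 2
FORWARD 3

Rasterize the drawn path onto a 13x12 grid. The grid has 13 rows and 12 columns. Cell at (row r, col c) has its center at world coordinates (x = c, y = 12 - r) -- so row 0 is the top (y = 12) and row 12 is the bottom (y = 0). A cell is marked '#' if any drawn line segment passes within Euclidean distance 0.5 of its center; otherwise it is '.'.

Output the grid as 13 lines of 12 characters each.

Answer: .....#......
.....#......
.....#......
.....#......
.....#......
.....#......
............
............
............
............
............
............
............

Derivation:
Segment 0: (5,10) -> (5,12)
Segment 1: (5,12) -> (5,10)
Segment 2: (5,10) -> (5,7)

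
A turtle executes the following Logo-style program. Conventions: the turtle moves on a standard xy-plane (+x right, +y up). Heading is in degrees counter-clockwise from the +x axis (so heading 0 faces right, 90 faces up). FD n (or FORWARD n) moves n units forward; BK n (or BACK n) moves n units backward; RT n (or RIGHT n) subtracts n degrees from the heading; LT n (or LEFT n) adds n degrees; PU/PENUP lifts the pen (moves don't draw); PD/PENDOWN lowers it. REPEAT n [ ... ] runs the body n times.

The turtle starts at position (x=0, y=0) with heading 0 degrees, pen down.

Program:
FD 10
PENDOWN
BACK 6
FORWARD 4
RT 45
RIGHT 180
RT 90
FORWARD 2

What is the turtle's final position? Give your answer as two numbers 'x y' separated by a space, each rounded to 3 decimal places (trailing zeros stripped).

Answer: 9.414 1.414

Derivation:
Executing turtle program step by step:
Start: pos=(0,0), heading=0, pen down
FD 10: (0,0) -> (10,0) [heading=0, draw]
PD: pen down
BK 6: (10,0) -> (4,0) [heading=0, draw]
FD 4: (4,0) -> (8,0) [heading=0, draw]
RT 45: heading 0 -> 315
RT 180: heading 315 -> 135
RT 90: heading 135 -> 45
FD 2: (8,0) -> (9.414,1.414) [heading=45, draw]
Final: pos=(9.414,1.414), heading=45, 4 segment(s) drawn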